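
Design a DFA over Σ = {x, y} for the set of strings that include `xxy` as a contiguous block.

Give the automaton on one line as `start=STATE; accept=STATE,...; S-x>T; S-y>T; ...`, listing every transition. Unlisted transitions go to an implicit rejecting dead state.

Track how much of `xxy` has been matched so far: state s0 is no progress, s3 is the absorbing accept state reached once `xxy` has occurred. Intermediate states record partial matches; on a mismatch, fall back to the longest reusable overlap.
With 4 states:
        x   y  
>  s0   s1  s0 
   s1   s2  s0 
   s2   s2  s3 
 * s3   s3  s3 
(> = start, * = accepting)

start=s0; accept=s3; s0-x>s1; s0-y>s0; s1-x>s2; s1-y>s0; s2-x>s2; s2-y>s3; s3-x>s3; s3-y>s3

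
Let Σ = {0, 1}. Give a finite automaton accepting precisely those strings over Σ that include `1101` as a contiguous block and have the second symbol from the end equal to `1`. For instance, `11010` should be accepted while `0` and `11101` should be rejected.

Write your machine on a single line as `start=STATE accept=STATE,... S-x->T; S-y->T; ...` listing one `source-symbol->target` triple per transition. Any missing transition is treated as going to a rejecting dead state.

start=s0; accept=s5,s6; s0-0->s0; s0-1->s1; s1-0->s0; s1-1->s2; s2-0->s3; s2-1->s2; s3-0->s0; s3-1->s4; s4-0->s5; s4-1->s6; s5-0->s7; s5-1->s4; s6-0->s5; s6-1->s6; s7-0->s7; s7-1->s4

Build one automaton per condition and run them in lockstep. One (5 states) tracks whether and how much of `1101` has been seen; the other (7 states) tracks the last 2 symbols read. Each combined state is a pair, one component from each; accept when both components accept. Minimizing collapses redundant product states.
        0   1  
>  s0   s0  s1 
   s1   s0  s2 
   s2   s3  s2 
   s3   s0  s4 
   s4   s5  s6 
 * s5   s7  s4 
 * s6   s5  s6 
   s7   s7  s4 
(> = start, * = accepting)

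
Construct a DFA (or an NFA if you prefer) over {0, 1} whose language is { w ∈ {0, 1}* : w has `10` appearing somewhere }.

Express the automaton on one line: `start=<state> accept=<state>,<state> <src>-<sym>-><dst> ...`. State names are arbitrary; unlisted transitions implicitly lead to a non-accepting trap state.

start=A accept=C A-0->A A-1->B B-0->C B-1->B C-0->C C-1->C

Track how much of `10` has been matched so far: state A is no progress, C is the absorbing accept state reached once `10` has occurred. Intermediate states record partial matches; on a mismatch, fall back to the longest reusable overlap.
With 3 states:
       0  1 
>  A   A  B 
   B   C  B 
 * C   C  C 
(> = start, * = accepting)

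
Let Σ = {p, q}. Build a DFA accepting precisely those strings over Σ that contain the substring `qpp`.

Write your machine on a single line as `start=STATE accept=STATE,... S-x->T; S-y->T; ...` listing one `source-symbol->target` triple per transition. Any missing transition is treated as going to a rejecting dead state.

Track how much of `qpp` has been matched so far: state A is no progress, D is the absorbing accept state reached once `qpp` has occurred. Intermediate states record partial matches; on a mismatch, fall back to the longest reusable overlap.
A 4-state machine:
       p  q 
>  A   A  B 
   B   C  B 
   C   D  B 
 * D   D  D 
(> = start, * = accepting)

start=A; accept=D; A-p->A; A-q->B; B-p->C; B-q->B; C-p->D; C-q->B; D-p->D; D-q->D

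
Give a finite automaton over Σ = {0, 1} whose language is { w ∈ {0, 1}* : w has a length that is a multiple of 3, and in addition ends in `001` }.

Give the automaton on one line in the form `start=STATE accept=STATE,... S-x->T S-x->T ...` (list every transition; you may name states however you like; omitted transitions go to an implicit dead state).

Handle the two conditions separately and then intersect. The first has 3 states tracking the input length modulo 3; the second has 4 states tracking how much of the suffix `001` has currently been matched. A product state is a pair (one from each), accepting exactly when both do. Equivalent product states are then merged.
6 states suffice.
        0   1  
>  s0   s1  s2 
   s1   s3  s4 
   s2   s4  s4 
   s3   s0  s5 
   s4   s0  s0 
 * s5   s1  s2 
(> = start, * = accepting)

start=s0 accept=s5 s0-0->s1 s0-1->s2 s1-0->s3 s1-1->s4 s2-0->s4 s2-1->s4 s3-0->s0 s3-1->s5 s4-0->s0 s4-1->s0 s5-0->s1 s5-1->s2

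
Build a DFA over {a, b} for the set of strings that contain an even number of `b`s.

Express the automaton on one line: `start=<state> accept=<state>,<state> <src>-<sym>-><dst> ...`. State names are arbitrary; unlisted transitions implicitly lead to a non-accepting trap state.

Keep the running count of `b`s modulo 2: each `b` advances along the cycle q0 → q1 → q0 while other symbols loop. Accept at q0.
With 2 states:
        a   b  
>* q0   q0  q1 
   q1   q1  q0 
(> = start, * = accepting)

start=q0 accept=q0 q0-a->q0 q0-b->q1 q1-a->q1 q1-b->q0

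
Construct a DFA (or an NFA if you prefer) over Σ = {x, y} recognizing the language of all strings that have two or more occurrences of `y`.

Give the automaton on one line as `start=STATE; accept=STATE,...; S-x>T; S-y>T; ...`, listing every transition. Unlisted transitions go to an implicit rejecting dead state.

Count `y`s, saturating at 3: states s0 through s2 mean 0 through 2 `y`s seen; s3 means more than 2. Each `y` increments (capped at s3); other symbols loop. Accept from {s2, s3}.
4 states suffice.
        x   y  
>  s0   s0  s1 
   s1   s1  s2 
 * s2   s2  s3 
 * s3   s3  s3 
(> = start, * = accepting)

start=s0; accept=s2,s3; s0-x>s0; s0-y>s1; s1-x>s1; s1-y>s2; s2-x>s2; s2-y>s3; s3-x>s3; s3-y>s3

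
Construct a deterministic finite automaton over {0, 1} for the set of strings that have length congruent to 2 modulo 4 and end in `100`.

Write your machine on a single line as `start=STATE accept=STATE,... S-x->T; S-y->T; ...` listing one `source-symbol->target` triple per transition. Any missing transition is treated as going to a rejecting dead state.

Build one automaton per condition and run them in lockstep. The first has 4 states tracking the input length modulo 4; the second has 4 states tracking how much of the suffix `100` has currently been matched. A product state is a pair (one from each), accepting exactly when both do. Equivalent product states are then merged.
A 7-state machine:
       0  1 
>  A   B  B 
   B   C  C 
   C   D  D 
   D   A  E 
   E   F  B 
   F   G  C 
 * G   D  D 
(> = start, * = accepting)

start=A; accept=G; A-0->B; A-1->B; B-0->C; B-1->C; C-0->D; C-1->D; D-0->A; D-1->E; E-0->F; E-1->B; F-0->G; F-1->C; G-0->D; G-1->D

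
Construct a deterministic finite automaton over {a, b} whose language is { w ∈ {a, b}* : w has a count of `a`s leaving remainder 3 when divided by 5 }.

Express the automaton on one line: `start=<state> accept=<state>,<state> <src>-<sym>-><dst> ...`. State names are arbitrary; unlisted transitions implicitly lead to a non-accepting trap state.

The only thing that matters is how many `a`s have appeared, reduced mod 5. Use one state per residue: S0 for 0, …, S4 for 4. Reading `a` moves to the next residue; anything else stays put. S3 is accepting.
5 states suffice.
        a   b  
>  S0   S1  S0 
   S1   S2  S1 
   S2   S3  S2 
 * S3   S4  S3 
   S4   S0  S4 
(> = start, * = accepting)

start=S0 accept=S3 S0-a->S1 S0-b->S0 S1-a->S2 S1-b->S1 S2-a->S3 S2-b->S2 S3-a->S4 S3-b->S3 S4-a->S0 S4-b->S4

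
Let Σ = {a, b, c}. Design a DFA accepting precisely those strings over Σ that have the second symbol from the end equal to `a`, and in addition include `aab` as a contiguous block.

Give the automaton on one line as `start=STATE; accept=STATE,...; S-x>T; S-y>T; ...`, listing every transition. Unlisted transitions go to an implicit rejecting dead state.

Build one automaton per condition and run them in lockstep. The first has 13 states tracking the last 2 symbols read; the second has 4 states tracking whether and how much of `aab` has been seen. A product state is a pair (one from each), accepting exactly when both do.
With 22 states:
          a    b    c  
>  s0     s1   s2   s3 
   s1     s4   s5   s6 
   s2     s7   s8   s9 
   s3    s10  s11  s12 
   s4     s4  s13   s6 
   s5     s7   s8   s9 
   s6    s10  s11  s12 
   s7     s4   s5   s6 
   s8     s7   s8   s9 
   s9    s10  s11  s12 
   s10    s4   s5   s6 
   s11    s7   s8   s9 
   s12   s10  s11  s12 
 * s13   s14  s15  s16 
   s14   s17  s13  s18 
   s15   s14  s15  s16 
   s16   s19  s20  s21 
 * s17   s17  s13  s18 
 * s18   s19  s20  s21 
   s19   s17  s13  s18 
   s20   s14  s15  s16 
   s21   s19  s20  s21 
(> = start, * = accepting)

start=s0; accept=s13,s17,s18; s0-a>s1; s0-b>s2; s0-c>s3; s1-a>s4; s1-b>s5; s1-c>s6; s2-a>s7; s2-b>s8; s2-c>s9; s3-a>s10; s3-b>s11; s3-c>s12; s4-a>s4; s4-b>s13; s4-c>s6; s5-a>s7; s5-b>s8; s5-c>s9; s6-a>s10; s6-b>s11; s6-c>s12; s7-a>s4; s7-b>s5; s7-c>s6; s8-a>s7; s8-b>s8; s8-c>s9; s9-a>s10; s9-b>s11; s9-c>s12; s10-a>s4; s10-b>s5; s10-c>s6; s11-a>s7; s11-b>s8; s11-c>s9; s12-a>s10; s12-b>s11; s12-c>s12; s13-a>s14; s13-b>s15; s13-c>s16; s14-a>s17; s14-b>s13; s14-c>s18; s15-a>s14; s15-b>s15; s15-c>s16; s16-a>s19; s16-b>s20; s16-c>s21; s17-a>s17; s17-b>s13; s17-c>s18; s18-a>s19; s18-b>s20; s18-c>s21; s19-a>s17; s19-b>s13; s19-c>s18; s20-a>s14; s20-b>s15; s20-c>s16; s21-a>s19; s21-b>s20; s21-c>s21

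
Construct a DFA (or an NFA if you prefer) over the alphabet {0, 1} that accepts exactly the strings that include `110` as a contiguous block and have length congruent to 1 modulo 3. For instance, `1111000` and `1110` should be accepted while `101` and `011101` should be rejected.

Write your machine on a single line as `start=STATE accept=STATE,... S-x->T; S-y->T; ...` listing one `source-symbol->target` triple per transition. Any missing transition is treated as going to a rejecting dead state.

Run two small machines in parallel and take their product. One (4 states) tracks whether and how much of `110` has been seen; the other (3 states) tracks the input length modulo 3. Each combined state is a pair, one component from each; accept when both components accept.
12 states suffice.
          0    1  
>  S0     S1   S2 
   S1     S3   S4 
   S2     S3   S5 
   S3     S0   S6 
   S4     S0   S7 
   S5     S8   S7 
   S6     S1   S9 
   S7    S10   S9 
   S8    S10  S10 
   S9    S11   S5 
 * S10   S11  S11 
   S11    S8   S8 
(> = start, * = accepting)

start=S0; accept=S10; S0-0->S1; S0-1->S2; S1-0->S3; S1-1->S4; S2-0->S3; S2-1->S5; S3-0->S0; S3-1->S6; S4-0->S0; S4-1->S7; S5-0->S8; S5-1->S7; S6-0->S1; S6-1->S9; S7-0->S10; S7-1->S9; S8-0->S10; S8-1->S10; S9-0->S11; S9-1->S5; S10-0->S11; S10-1->S11; S11-0->S8; S11-1->S8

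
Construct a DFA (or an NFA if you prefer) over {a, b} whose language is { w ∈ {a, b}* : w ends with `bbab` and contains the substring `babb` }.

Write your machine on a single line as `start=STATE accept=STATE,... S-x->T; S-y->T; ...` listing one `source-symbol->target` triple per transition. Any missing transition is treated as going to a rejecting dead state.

Build one automaton per condition and run them in lockstep. One (5 states) tracks how much of the suffix `bbab` has currently been matched; the other (5 states) tracks whether and how much of `babb` has been seen. Each combined state is a pair, one component from each; accept when both components accept. Minimizing collapses redundant product states.
A 9-state machine:
        a   b  
>  s0   s0  s1 
   s1   s2  s1 
   s2   s0  s3 
   s3   s2  s4 
   s4   s5  s4 
   s5   s6  s7 
   s6   s6  s8 
 * s7   s6  s4 
   s8   s6  s4 
(> = start, * = accepting)

start=s0; accept=s7; s0-a->s0; s0-b->s1; s1-a->s2; s1-b->s1; s2-a->s0; s2-b->s3; s3-a->s2; s3-b->s4; s4-a->s5; s4-b->s4; s5-a->s6; s5-b->s7; s6-a->s6; s6-b->s8; s7-a->s6; s7-b->s4; s8-a->s6; s8-b->s4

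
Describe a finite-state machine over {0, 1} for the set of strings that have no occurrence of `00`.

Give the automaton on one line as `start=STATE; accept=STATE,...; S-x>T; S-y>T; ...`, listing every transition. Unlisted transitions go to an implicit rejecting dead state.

start=q0; accept=q0,q1; q0-0>q1; q0-1>q0; q1-0>q2; q1-1>q0; q2-0>q2; q2-1>q2

Track partial matches of the forbidden pattern `00`. State q2 is a dead state reached once `00` has occurred; every other state accepts. q0 means no part of `00` is currently matched.
        0   1  
>* q0   q1  q0 
 * q1   q2  q0 
   q2   q2  q2 
(> = start, * = accepting)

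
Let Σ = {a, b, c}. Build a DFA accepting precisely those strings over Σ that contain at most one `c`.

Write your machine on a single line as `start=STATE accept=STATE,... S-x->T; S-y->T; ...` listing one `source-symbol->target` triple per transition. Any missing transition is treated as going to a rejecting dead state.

start=S0; accept=S0,S1; S0-a->S0; S0-b->S0; S0-c->S1; S1-a->S1; S1-b->S1; S1-c->S2; S2-a->S2; S2-b->S2; S2-c->S2

Only the number of `c`s matters, and only up to 2. Make a chain S0 → S1 → S2 advanced by each `c` (with S2 absorbing); every other symbol self-loops. The accepting set is {S0, S1}.
3 states suffice.
        a   b   c  
>* S0   S0  S0  S1 
 * S1   S1  S1  S2 
   S2   S2  S2  S2 
(> = start, * = accepting)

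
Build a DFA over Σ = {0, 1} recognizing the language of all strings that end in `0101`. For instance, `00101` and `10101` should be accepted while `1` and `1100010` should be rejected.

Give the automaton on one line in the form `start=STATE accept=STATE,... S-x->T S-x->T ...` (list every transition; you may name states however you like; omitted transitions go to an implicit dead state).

start=q0 accept=q4 q0-0->q1 q0-1->q0 q1-0->q1 q1-1->q2 q2-0->q3 q2-1->q0 q3-0->q1 q3-1->q4 q4-0->q3 q4-1->q0

Let each state record the length of the longest suffix of the input read so far that is also a prefix of `0101`. q1 means the last symbol is `0`; q2 means the last 2 symbols are `01`; q3 means the last 3 symbols are `010`; q4 means the last 4 symbols are `0101`. Accept only at q4, where the string currently ends in `0101`.
        0   1  
>  q0   q1  q0 
   q1   q1  q2 
   q2   q3  q0 
   q3   q1  q4 
 * q4   q3  q0 
(> = start, * = accepting)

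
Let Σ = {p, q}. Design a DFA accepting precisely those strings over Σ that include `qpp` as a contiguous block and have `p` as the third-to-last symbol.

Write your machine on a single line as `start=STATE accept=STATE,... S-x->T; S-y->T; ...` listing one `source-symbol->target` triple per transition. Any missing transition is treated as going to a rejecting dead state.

start=s0; accept=s4,s5,s6,s7; s0-p->s0; s0-q->s1; s1-p->s2; s1-q->s1; s2-p->s3; s2-q->s1; s3-p->s4; s3-q->s5; s4-p->s4; s4-q->s5; s5-p->s6; s5-q->s7; s6-p->s3; s6-q->s8; s7-p->s9; s7-q->s10; s8-p->s6; s8-q->s7; s9-p->s3; s9-q->s8; s10-p->s9; s10-q->s10

Handle the two conditions separately and then intersect. The first has 4 states tracking whether and how much of `qpp` has been seen; the second has 15 states tracking the last 3 symbols read. A product state is a pair (one from each), accepting exactly when both do. After merging equivalent states the machine shrinks.
With 11 states:
          p    q  
>  s0     s0   s1 
   s1     s2   s1 
   s2     s3   s1 
   s3     s4   s5 
 * s4     s4   s5 
 * s5     s6   s7 
 * s6     s3   s8 
 * s7     s9  s10 
   s8     s6   s7 
   s9     s3   s8 
   s10    s9  s10 
(> = start, * = accepting)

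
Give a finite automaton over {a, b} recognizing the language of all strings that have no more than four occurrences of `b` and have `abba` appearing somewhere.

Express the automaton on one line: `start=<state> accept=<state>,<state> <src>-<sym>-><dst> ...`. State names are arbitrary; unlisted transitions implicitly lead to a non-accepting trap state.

start=q0 accept=q10,q13,q15 q0-a->q1 q0-b->q2 q1-a->q1 q1-b->q3 q2-a->q4 q2-b->q5 q3-a->q4 q3-b->q6 q4-a->q4 q4-b->q7 q5-a->q8 q5-b->q9 q6-a->q10 q6-b->q9 q7-a->q8 q7-b->q11 q8-a->q8 q8-b->q12 q9-a->q9 q9-b->q9 q10-a->q10 q10-b->q13 q11-a->q13 q11-b->q9 q12-a->q9 q12-b->q14 q13-a->q13 q13-b->q15 q14-a->q15 q14-b->q9 q15-a->q15 q15-b->q9

Handle the two conditions separately and then intersect. The first has 6 states tracking the count of `b`s, saturating at 5; the second has 5 states tracking whether and how much of `abba` has been seen. A product state is a pair (one from each), accepting exactly when both do. Equivalent product states are then merged.
With 16 states:
          a    b  
>  q0     q1   q2 
   q1     q1   q3 
   q2     q4   q5 
   q3     q4   q6 
   q4     q4   q7 
   q5     q8   q9 
   q6    q10   q9 
   q7     q8  q11 
   q8     q8  q12 
   q9     q9   q9 
 * q10   q10  q13 
   q11   q13   q9 
   q12    q9  q14 
 * q13   q13  q15 
   q14   q15   q9 
 * q15   q15   q9 
(> = start, * = accepting)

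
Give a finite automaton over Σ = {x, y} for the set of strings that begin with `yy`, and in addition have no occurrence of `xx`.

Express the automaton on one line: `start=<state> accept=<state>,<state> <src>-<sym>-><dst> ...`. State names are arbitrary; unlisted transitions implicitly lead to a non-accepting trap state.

Build one automaton per condition and run them in lockstep. The first has 4 states tracking whether the input so far still matches the prefix `yy`; the second has 3 states tracking partial matches of the forbidden pattern `xx`. A product state is a pair (one from each), accepting exactly when both do. Equivalent product states are then merged.
5 states suffice.
        x   y  
>  q0   q1  q2 
   q1   q1  q1 
   q2   q1  q3 
 * q3   q4  q3 
 * q4   q1  q3 
(> = start, * = accepting)

start=q0 accept=q3,q4 q0-x->q1 q0-y->q2 q1-x->q1 q1-y->q1 q2-x->q1 q2-y->q3 q3-x->q4 q3-y->q3 q4-x->q1 q4-y->q3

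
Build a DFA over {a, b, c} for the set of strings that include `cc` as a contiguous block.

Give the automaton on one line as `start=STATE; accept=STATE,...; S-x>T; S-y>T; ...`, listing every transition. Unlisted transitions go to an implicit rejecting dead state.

start=q0; accept=q2; q0-a>q0; q0-b>q0; q0-c>q1; q1-a>q0; q1-b>q0; q1-c>q2; q2-a>q2; q2-b>q2; q2-c>q2

States q0..q1 record the length of the longest prefix of `cc` that matches the current input suffix. Reaching q2 means `cc` has been seen, and we stay there forever. Accept from q2.
A 3-state machine:
        a   b   c  
>  q0   q0  q0  q1 
   q1   q0  q0  q2 
 * q2   q2  q2  q2 
(> = start, * = accepting)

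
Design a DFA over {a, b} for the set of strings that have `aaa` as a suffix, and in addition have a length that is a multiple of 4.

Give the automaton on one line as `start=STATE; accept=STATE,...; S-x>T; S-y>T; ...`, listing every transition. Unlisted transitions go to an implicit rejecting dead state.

Run two small machines in parallel and take their product. One (4 states) tracks how much of the suffix `aaa` has currently been matched; the other (4 states) tracks the input length modulo 4. Each combined state is a pair, one component from each; accept when both components accept. Minimizing collapses redundant product states.
A 7-state machine:
        a   b  
>  q0   q1  q1 
   q1   q2  q3 
   q2   q4  q5 
   q3   q5  q5 
   q4   q6  q0 
   q5   q0  q0 
 * q6   q1  q1 
(> = start, * = accepting)

start=q0; accept=q6; q0-a>q1; q0-b>q1; q1-a>q2; q1-b>q3; q2-a>q4; q2-b>q5; q3-a>q5; q3-b>q5; q4-a>q6; q4-b>q0; q5-a>q0; q5-b>q0; q6-a>q1; q6-b>q1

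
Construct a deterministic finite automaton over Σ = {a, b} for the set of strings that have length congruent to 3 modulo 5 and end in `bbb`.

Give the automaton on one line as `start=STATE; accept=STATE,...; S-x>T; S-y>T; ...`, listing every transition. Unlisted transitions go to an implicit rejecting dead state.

Handle the two conditions separately and then intersect. The first has 5 states tracking the input length modulo 5; the second has 4 states tracking how much of the suffix `bbb` has currently been matched. A product state is a pair (one from each), accepting exactly when both do.
20 states suffice.
          a    b  
>  q0     q1   q2 
   q1     q3   q4 
   q2     q3   q5 
   q3     q6   q7 
   q4     q6   q8 
   q5     q6   q9 
   q6    q10  q11 
   q7    q10  q12 
   q8    q10  q13 
 * q9    q10  q13 
   q10    q0  q14 
   q11    q0  q15 
   q12    q0  q16 
   q13    q0  q16 
   q14    q1  q17 
   q15    q1  q18 
   q16    q1  q18 
   q17    q3  q19 
   q18    q3  q19 
   q19    q6   q9 
(> = start, * = accepting)

start=q0; accept=q9; q0-a>q1; q0-b>q2; q1-a>q3; q1-b>q4; q2-a>q3; q2-b>q5; q3-a>q6; q3-b>q7; q4-a>q6; q4-b>q8; q5-a>q6; q5-b>q9; q6-a>q10; q6-b>q11; q7-a>q10; q7-b>q12; q8-a>q10; q8-b>q13; q9-a>q10; q9-b>q13; q10-a>q0; q10-b>q14; q11-a>q0; q11-b>q15; q12-a>q0; q12-b>q16; q13-a>q0; q13-b>q16; q14-a>q1; q14-b>q17; q15-a>q1; q15-b>q18; q16-a>q1; q16-b>q18; q17-a>q3; q17-b>q19; q18-a>q3; q18-b>q19; q19-a>q6; q19-b>q9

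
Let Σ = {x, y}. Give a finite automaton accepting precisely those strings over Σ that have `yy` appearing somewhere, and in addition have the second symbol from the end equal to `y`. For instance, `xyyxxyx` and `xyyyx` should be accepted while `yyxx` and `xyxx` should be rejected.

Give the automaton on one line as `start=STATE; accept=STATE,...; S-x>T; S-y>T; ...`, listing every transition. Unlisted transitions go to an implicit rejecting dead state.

start=A; accept=C,D; A-x>A; A-y>B; B-x>A; B-y>C; C-x>D; C-y>C; D-x>E; D-y>F; E-x>E; E-y>F; F-x>D; F-y>C

Run two small machines in parallel and take their product. One (3 states) tracks whether and how much of `yy` has been seen; the other (7 states) tracks the last 2 symbols read. Each combined state is a pair, one component from each; accept when both components accept. After merging equivalent states the machine shrinks.
       x  y 
>  A   A  B 
   B   A  C 
 * C   D  C 
 * D   E  F 
   E   E  F 
   F   D  C 
(> = start, * = accepting)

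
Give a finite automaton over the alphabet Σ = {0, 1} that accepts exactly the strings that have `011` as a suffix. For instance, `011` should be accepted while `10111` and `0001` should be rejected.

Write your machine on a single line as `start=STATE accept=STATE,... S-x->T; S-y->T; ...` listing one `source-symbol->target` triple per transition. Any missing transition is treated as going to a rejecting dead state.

Let each state record the length of the longest suffix of the input read so far that is also a prefix of `011`. q1 means the last symbol is `0`; q2 means the last 2 symbols are `01`; q3 means the last 3 symbols are `011`. Accept only at q3, where the string currently ends in `011`.
With 4 states:
        0   1  
>  q0   q1  q0 
   q1   q1  q2 
   q2   q1  q3 
 * q3   q1  q0 
(> = start, * = accepting)

start=q0; accept=q3; q0-0->q1; q0-1->q0; q1-0->q1; q1-1->q2; q2-0->q1; q2-1->q3; q3-0->q1; q3-1->q0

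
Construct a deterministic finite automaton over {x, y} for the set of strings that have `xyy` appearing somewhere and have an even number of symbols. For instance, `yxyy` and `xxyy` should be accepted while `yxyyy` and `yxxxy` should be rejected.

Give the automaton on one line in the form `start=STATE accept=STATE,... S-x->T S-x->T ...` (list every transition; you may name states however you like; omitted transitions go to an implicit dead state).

start=q0 accept=q7 q0-x->q1 q0-y->q2 q1-x->q3 q1-y->q4 q2-x->q3 q2-y->q0 q3-x->q1 q3-y->q5 q4-x->q1 q4-y->q6 q5-x->q3 q5-y->q7 q6-x->q7 q6-y->q7 q7-x->q6 q7-y->q6

Build one automaton per condition and run them in lockstep. One (4 states) tracks whether and how much of `xyy` has been seen; the other (2 states) tracks the input length modulo 2. Each combined state is a pair, one component from each; accept when both components accept.
8 states suffice.
        x   y  
>  q0   q1  q2 
   q1   q3  q4 
   q2   q3  q0 
   q3   q1  q5 
   q4   q1  q6 
   q5   q3  q7 
   q6   q7  q7 
 * q7   q6  q6 
(> = start, * = accepting)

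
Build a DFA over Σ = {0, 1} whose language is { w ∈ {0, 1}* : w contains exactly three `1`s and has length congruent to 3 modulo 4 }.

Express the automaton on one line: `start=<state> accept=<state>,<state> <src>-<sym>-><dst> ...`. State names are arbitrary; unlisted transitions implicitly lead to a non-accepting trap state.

Run two small machines in parallel and take their product. The first has 5 states tracking the count of `1`s, saturating at 4; the second has 4 states tracking the input length modulo 4. A product state is a pair (one from each), accepting exactly when both do. Minimizing collapses redundant product states.
17 states suffice.
       0  1 
>  A   B  C 
   B   D  E 
   C   E  F 
   D   G  H 
   E   H  I 
   F   I  J 
   G   A  K 
   H   K  L 
   I   L  M 
 * J   M  N 
   K   C  O 
   L   O  P 
   M   P  N 
   N   N  N 
   O   F  Q 
   P   Q  N 
   Q   J  N 
(> = start, * = accepting)

start=A accept=J A-0->B A-1->C B-0->D B-1->E C-0->E C-1->F D-0->G D-1->H E-0->H E-1->I F-0->I F-1->J G-0->A G-1->K H-0->K H-1->L I-0->L I-1->M J-0->M J-1->N K-0->C K-1->O L-0->O L-1->P M-0->P M-1->N N-0->N N-1->N O-0->F O-1->Q P-0->Q P-1->N Q-0->J Q-1->N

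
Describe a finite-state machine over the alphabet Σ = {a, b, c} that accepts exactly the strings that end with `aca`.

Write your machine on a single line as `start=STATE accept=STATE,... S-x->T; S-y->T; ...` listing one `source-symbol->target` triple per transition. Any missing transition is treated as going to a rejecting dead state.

Remember how much of `aca` the current input suffix matches. State s0 means no match yet; s1 means the last symbol is `a`; s2 means the last 2 symbols are `ac`; s3 means the last 3 symbols are `aca`. Only s3 accepts. On a mismatch, fall back to the longest proper suffix that is still a prefix of `aca`.
A 4-state machine:
        a   b   c  
>  s0   s1  s0  s0 
   s1   s1  s0  s2 
   s2   s3  s0  s0 
 * s3   s1  s0  s2 
(> = start, * = accepting)

start=s0; accept=s3; s0-a->s1; s0-b->s0; s0-c->s0; s1-a->s1; s1-b->s0; s1-c->s2; s2-a->s3; s2-b->s0; s2-c->s0; s3-a->s1; s3-b->s0; s3-c->s2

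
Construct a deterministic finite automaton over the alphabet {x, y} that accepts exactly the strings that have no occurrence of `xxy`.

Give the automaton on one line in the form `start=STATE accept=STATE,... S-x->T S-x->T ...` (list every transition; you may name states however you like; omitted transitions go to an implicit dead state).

start=S0 accept=S0,S1,S2 S0-x->S1 S0-y->S0 S1-x->S2 S1-y->S0 S2-x->S2 S2-y->S3 S3-x->S3 S3-y->S3

This is the complement of 'contains `xxy`'. Use the same substring-matching states — S0 through S3 holding how much of `xxy` has just been matched — but flip the accepting set: everything except the trap S3 accepts.
A 4-state machine:
        x   y  
>* S0   S1  S0 
 * S1   S2  S0 
 * S2   S2  S3 
   S3   S3  S3 
(> = start, * = accepting)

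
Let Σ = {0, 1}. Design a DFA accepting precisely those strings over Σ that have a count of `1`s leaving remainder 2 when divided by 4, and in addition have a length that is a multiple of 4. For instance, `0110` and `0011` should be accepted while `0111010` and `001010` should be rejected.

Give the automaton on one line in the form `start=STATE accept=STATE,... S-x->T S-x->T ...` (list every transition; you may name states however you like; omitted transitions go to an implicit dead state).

Build one automaton per condition and run them in lockstep. The first has 4 states tracking the count of `1`s modulo 4; the second has 4 states tracking the input length modulo 4. A product state is a pair (one from each), accepting exactly when both do.
16 states suffice.
          0    1  
>  q0     q1   q2 
   q1     q3   q4 
   q2     q4   q5 
   q3     q6   q7 
   q4     q7   q8 
   q5     q8   q9 
   q6     q0  q10 
   q7    q10  q11 
   q8    q11  q12 
   q9    q12   q0 
   q10    q2  q13 
 * q11   q13  q14 
   q12   q14   q1 
   q13    q5  q15 
   q14   q15   q3 
   q15    q9   q6 
(> = start, * = accepting)

start=q0 accept=q11 q0-0->q1 q0-1->q2 q1-0->q3 q1-1->q4 q2-0->q4 q2-1->q5 q3-0->q6 q3-1->q7 q4-0->q7 q4-1->q8 q5-0->q8 q5-1->q9 q6-0->q0 q6-1->q10 q7-0->q10 q7-1->q11 q8-0->q11 q8-1->q12 q9-0->q12 q9-1->q0 q10-0->q2 q10-1->q13 q11-0->q13 q11-1->q14 q12-0->q14 q12-1->q1 q13-0->q5 q13-1->q15 q14-0->q15 q14-1->q3 q15-0->q9 q15-1->q6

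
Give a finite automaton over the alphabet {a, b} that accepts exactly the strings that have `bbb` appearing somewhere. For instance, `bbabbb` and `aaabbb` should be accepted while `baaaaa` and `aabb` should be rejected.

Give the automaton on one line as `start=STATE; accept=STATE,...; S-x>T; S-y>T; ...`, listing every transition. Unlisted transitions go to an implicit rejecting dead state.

start=S0; accept=S3; S0-a>S0; S0-b>S1; S1-a>S0; S1-b>S2; S2-a>S0; S2-b>S3; S3-a>S3; S3-b>S3

States S0..S2 record the length of the longest prefix of `bbb` that matches the current input suffix. Reaching S3 means `bbb` has been seen, and we stay there forever. Accept from S3.
4 states suffice.
        a   b  
>  S0   S0  S1 
   S1   S0  S2 
   S2   S0  S3 
 * S3   S3  S3 
(> = start, * = accepting)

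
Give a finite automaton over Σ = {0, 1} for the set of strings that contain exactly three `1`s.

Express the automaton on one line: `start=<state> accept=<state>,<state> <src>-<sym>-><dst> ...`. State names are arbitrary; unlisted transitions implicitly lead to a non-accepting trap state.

start=S0 accept=S3 S0-0->S0 S0-1->S1 S1-0->S1 S1-1->S2 S2-0->S2 S2-1->S3 S3-0->S3 S3-1->S4 S4-0->S4 S4-1->S4

Only the number of `1`s matters, and only up to 4. Make a chain S0 → S1 → S2 → S3 → S4 advanced by each `1` (with S4 absorbing); every other symbol self-loops. The accepting set is {S3}.
        0   1  
>  S0   S0  S1 
   S1   S1  S2 
   S2   S2  S3 
 * S3   S3  S4 
   S4   S4  S4 
(> = start, * = accepting)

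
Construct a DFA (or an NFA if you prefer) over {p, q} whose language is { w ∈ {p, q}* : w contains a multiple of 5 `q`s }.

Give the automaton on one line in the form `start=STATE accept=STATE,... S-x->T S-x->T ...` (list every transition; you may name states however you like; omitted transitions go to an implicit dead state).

start=s0 accept=s0 s0-p->s0 s0-q->s1 s1-p->s1 s1-q->s2 s2-p->s2 s2-q->s3 s3-p->s3 s3-q->s4 s4-p->s4 s4-q->s0

The only thing that matters is how many `q`s have appeared, reduced mod 5. Use one state per residue: s0 for 0, …, s4 for 4. Reading `q` moves to the next residue; anything else stays put. s0 is accepting.
With 5 states:
        p   q  
>* s0   s0  s1 
   s1   s1  s2 
   s2   s2  s3 
   s3   s3  s4 
   s4   s4  s0 
(> = start, * = accepting)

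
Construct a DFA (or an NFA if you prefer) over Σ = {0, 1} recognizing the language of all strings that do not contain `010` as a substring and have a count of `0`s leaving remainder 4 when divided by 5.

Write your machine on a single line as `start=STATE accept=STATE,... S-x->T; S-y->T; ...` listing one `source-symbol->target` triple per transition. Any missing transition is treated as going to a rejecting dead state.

Build one automaton per condition and run them in lockstep. One (4 states) tracks partial matches of the forbidden pattern `010`; the other (5 states) tracks the count of `0`s modulo 5. Each combined state is a pair, one component from each; accept when both components accept.
20 states suffice.
          0    1  
>  q0     q1   q0 
   q1     q2   q3 
   q2     q4   q5 
   q3     q6   q7 
   q4     q8   q9 
   q5    q10  q11 
   q6    q10   q6 
   q7     q2   q7 
 * q8    q12  q13 
   q9    q14  q15 
   q10   q14  q10 
   q11    q4  q11 
   q12    q1  q16 
 * q13   q17  q18 
   q14   q17  q14 
   q15    q8  q15 
   q16   q19   q0 
   q17   q19  q17 
 * q18   q12  q18 
   q19    q6  q19 
(> = start, * = accepting)

start=q0; accept=q8,q13,q18; q0-0->q1; q0-1->q0; q1-0->q2; q1-1->q3; q2-0->q4; q2-1->q5; q3-0->q6; q3-1->q7; q4-0->q8; q4-1->q9; q5-0->q10; q5-1->q11; q6-0->q10; q6-1->q6; q7-0->q2; q7-1->q7; q8-0->q12; q8-1->q13; q9-0->q14; q9-1->q15; q10-0->q14; q10-1->q10; q11-0->q4; q11-1->q11; q12-0->q1; q12-1->q16; q13-0->q17; q13-1->q18; q14-0->q17; q14-1->q14; q15-0->q8; q15-1->q15; q16-0->q19; q16-1->q0; q17-0->q19; q17-1->q17; q18-0->q12; q18-1->q18; q19-0->q6; q19-1->q19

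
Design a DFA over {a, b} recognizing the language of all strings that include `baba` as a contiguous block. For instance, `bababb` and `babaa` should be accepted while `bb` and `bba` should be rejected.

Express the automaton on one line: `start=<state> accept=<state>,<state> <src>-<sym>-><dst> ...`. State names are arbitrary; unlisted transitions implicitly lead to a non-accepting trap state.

States S0..S3 record the length of the longest prefix of `baba` that matches the current input suffix. Reaching S4 means `baba` has been seen, and we stay there forever. Accept from S4.
        a   b  
>  S0   S0  S1 
   S1   S2  S1 
   S2   S0  S3 
   S3   S4  S1 
 * S4   S4  S4 
(> = start, * = accepting)

start=S0 accept=S4 S0-a->S0 S0-b->S1 S1-a->S2 S1-b->S1 S2-a->S0 S2-b->S3 S3-a->S4 S3-b->S1 S4-a->S4 S4-b->S4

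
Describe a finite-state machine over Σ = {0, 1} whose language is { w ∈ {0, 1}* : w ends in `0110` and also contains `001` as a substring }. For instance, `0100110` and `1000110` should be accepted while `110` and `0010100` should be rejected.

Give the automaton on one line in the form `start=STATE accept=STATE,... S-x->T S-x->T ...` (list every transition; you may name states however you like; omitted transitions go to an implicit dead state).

start=s0 accept=s5 s0-0->s1 s0-1->s0 s1-0->s2 s1-1->s0 s2-0->s2 s2-1->s3 s3-0->s2 s3-1->s4 s4-0->s5 s4-1->s6 s5-0->s2 s5-1->s3 s6-0->s2 s6-1->s6

Build one automaton per condition and run them in lockstep. The first has 5 states tracking how much of the suffix `0110` has currently been matched; the second has 4 states tracking whether and how much of `001` has been seen. A product state is a pair (one from each), accepting exactly when both do. After merging equivalent states the machine shrinks.
        0   1  
>  s0   s1  s0 
   s1   s2  s0 
   s2   s2  s3 
   s3   s2  s4 
   s4   s5  s6 
 * s5   s2  s3 
   s6   s2  s6 
(> = start, * = accepting)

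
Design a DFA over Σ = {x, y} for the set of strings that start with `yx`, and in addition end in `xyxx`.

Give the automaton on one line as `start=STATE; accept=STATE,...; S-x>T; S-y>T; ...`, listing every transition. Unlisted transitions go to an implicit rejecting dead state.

start=s0; accept=s7; s0-x>s1; s0-y>s2; s1-x>s1; s1-y>s1; s2-x>s3; s2-y>s1; s3-x>s3; s3-y>s4; s4-x>s5; s4-y>s6; s5-x>s7; s5-y>s4; s6-x>s3; s6-y>s6; s7-x>s3; s7-y>s4

Build one automaton per condition and run them in lockstep. One (4 states) tracks whether the input so far still matches the prefix `yx`; the other (5 states) tracks how much of the suffix `xyxx` has currently been matched. Each combined state is a pair, one component from each; accept when both components accept. Equivalent product states are then merged.
8 states suffice.
        x   y  
>  s0   s1  s2 
   s1   s1  s1 
   s2   s3  s1 
   s3   s3  s4 
   s4   s5  s6 
   s5   s7  s4 
   s6   s3  s6 
 * s7   s3  s4 
(> = start, * = accepting)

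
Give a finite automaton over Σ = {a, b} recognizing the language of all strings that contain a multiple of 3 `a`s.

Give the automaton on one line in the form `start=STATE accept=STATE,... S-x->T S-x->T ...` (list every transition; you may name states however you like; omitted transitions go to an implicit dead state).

Keep the running count of `a`s modulo 3: each `a` advances along the cycle S0 → S1 → S2 → S0 while other symbols loop. Accept at S0.
        a   b  
>* S0   S1  S0 
   S1   S2  S1 
   S2   S0  S2 
(> = start, * = accepting)

start=S0 accept=S0 S0-a->S1 S0-b->S0 S1-a->S2 S1-b->S1 S2-a->S0 S2-b->S2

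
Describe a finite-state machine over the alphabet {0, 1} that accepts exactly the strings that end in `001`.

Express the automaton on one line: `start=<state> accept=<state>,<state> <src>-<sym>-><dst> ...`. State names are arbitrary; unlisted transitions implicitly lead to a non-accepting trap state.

start=A accept=D A-0->B A-1->A B-0->C B-1->A C-0->C C-1->D D-0->B D-1->A

Remember how much of `001` the current input suffix matches. State A means no match yet; B means the last symbol is `0`; C means the last 2 symbols are `00`; D means the last 3 symbols are `001`. Only D accepts. On a mismatch, fall back to the longest proper suffix that is still a prefix of `001`.
       0  1 
>  A   B  A 
   B   C  A 
   C   C  D 
 * D   B  A 
(> = start, * = accepting)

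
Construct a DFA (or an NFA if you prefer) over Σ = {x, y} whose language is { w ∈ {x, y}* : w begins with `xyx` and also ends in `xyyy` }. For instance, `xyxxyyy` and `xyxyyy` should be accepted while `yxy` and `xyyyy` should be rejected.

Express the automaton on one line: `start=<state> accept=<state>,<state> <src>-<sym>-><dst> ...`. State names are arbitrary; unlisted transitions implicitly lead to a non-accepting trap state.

start=S0 accept=S7 S0-x->S1 S0-y->S2 S1-x->S2 S1-y->S3 S2-x->S2 S2-y->S2 S3-x->S4 S3-y->S2 S4-x->S4 S4-y->S5 S5-x->S4 S5-y->S6 S6-x->S4 S6-y->S7 S7-x->S4 S7-y->S8 S8-x->S4 S8-y->S8

Handle the two conditions separately and then intersect. One (5 states) tracks whether the input so far still matches the prefix `xyx`; the other (5 states) tracks how much of the suffix `xyyy` has currently been matched. Each combined state is a pair, one component from each; accept when both components accept. Equivalent product states are then merged.
With 9 states:
        x   y  
>  S0   S1  S2 
   S1   S2  S3 
   S2   S2  S2 
   S3   S4  S2 
   S4   S4  S5 
   S5   S4  S6 
   S6   S4  S7 
 * S7   S4  S8 
   S8   S4  S8 
(> = start, * = accepting)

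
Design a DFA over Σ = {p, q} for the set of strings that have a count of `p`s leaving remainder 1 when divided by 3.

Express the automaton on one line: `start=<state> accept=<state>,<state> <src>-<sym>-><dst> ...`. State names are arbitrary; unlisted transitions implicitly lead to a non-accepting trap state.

start=s0 accept=s1 s0-p->s1 s0-q->s0 s1-p->s2 s1-q->s1 s2-p->s0 s2-q->s2

The only thing that matters is how many `p`s have appeared, reduced mod 3. Use one state per residue: s0 for 0, …, s2 for 2. Reading `p` moves to the next residue; anything else stays put. s1 is accepting.
With 3 states:
        p   q  
>  s0   s1  s0 
 * s1   s2  s1 
   s2   s0  s2 
(> = start, * = accepting)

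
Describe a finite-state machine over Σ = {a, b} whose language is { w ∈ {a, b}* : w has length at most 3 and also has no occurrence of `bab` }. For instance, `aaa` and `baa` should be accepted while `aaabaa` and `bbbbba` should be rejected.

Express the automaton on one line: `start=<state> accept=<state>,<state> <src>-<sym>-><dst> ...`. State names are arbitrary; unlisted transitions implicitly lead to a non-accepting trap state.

Build one automaton per condition and run them in lockstep. The first has 5 states tracking the input length, saturating at 4; the second has 4 states tracking partial matches of the forbidden pattern `bab`. A product state is a pair (one from each), accepting exactly when both do.
With 14 states:
          a    b  
>* s0     s1   s2 
 * s1     s3   s4 
 * s2     s5   s4 
 * s3     s6   s7 
 * s4     s8   s7 
 * s5     s6   s9 
 * s6    s10  s11 
 * s7    s12  s11 
 * s8    s10  s13 
   s9    s13  s13 
   s10   s10  s11 
   s11   s12  s11 
   s12   s10  s13 
   s13   s13  s13 
(> = start, * = accepting)

start=s0 accept=s0,s1,s2,s3,s4,s5,s6,s7,s8 s0-a->s1 s0-b->s2 s1-a->s3 s1-b->s4 s2-a->s5 s2-b->s4 s3-a->s6 s3-b->s7 s4-a->s8 s4-b->s7 s5-a->s6 s5-b->s9 s6-a->s10 s6-b->s11 s7-a->s12 s7-b->s11 s8-a->s10 s8-b->s13 s9-a->s13 s9-b->s13 s10-a->s10 s10-b->s11 s11-a->s12 s11-b->s11 s12-a->s10 s12-b->s13 s13-a->s13 s13-b->s13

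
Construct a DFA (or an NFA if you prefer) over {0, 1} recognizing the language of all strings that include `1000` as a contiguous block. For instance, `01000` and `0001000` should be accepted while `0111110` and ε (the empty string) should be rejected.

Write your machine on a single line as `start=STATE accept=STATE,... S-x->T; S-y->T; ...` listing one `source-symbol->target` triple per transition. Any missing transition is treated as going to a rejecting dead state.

States s0..s3 record the length of the longest prefix of `1000` that matches the current input suffix. Reaching s4 means `1000` has been seen, and we stay there forever. Accept from s4.
With 5 states:
        0   1  
>  s0   s0  s1 
   s1   s2  s1 
   s2   s3  s1 
   s3   s4  s1 
 * s4   s4  s4 
(> = start, * = accepting)

start=s0; accept=s4; s0-0->s0; s0-1->s1; s1-0->s2; s1-1->s1; s2-0->s3; s2-1->s1; s3-0->s4; s3-1->s1; s4-0->s4; s4-1->s4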